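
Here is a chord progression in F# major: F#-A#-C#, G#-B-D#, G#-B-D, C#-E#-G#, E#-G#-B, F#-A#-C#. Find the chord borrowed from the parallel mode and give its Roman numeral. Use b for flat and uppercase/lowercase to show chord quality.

The diatonic triads in F# major are F#, G#m, A#m, B, C#, D#m, E#dim. F#–A#–C# = F#, G#–B–D# = G#m, C#–E#–G# = C# and E#–G#–B = E#dim all belong to that set. G#–B–D is not: scale degree 2 in F# major carries G#m (ii). In F# minor the chord on that degree is G#dim, so here it functions as ii°, borrowed from the parallel minor.

ii°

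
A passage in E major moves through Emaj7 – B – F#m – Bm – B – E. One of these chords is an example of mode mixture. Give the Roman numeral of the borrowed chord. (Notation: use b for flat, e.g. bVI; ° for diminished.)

v

In E major the diatonic chords are E, F#m, G#m, A, B, C#m, D#dim. Emaj7, B, F#m and E all belong to that set. Bm (B–D–F#) doesn't fit — on degree 5 E major would have B (V). Bm is the degree-5 chord of E minor, so it is the borrowed v.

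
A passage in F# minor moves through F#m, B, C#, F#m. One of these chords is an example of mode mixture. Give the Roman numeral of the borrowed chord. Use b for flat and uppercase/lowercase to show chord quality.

IV

F# minor has the diatonic set F#m, G#dim, A, Bm, C#, D, E (with V from harmonic minor). Of the given chords, F#m and C# are diatonic. But B (B–D#–F#) is foreign: the diatonic iv on degree 4 is Bm, whereas B comes from F# major. It is labeled IV.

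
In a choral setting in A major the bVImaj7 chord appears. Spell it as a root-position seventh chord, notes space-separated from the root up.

F A C E

The root of bVImaj7 is the lowered 6th degree: F# becomes F. Building the major-seventh chord from the parallel minor on F: F–A–C–E.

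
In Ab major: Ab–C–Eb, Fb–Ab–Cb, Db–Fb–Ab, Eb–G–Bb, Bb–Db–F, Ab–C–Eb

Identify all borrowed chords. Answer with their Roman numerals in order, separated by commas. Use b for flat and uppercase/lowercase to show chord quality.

bVI, iv

Ab major has the diatonic set Ab, Bbm, Cm, Db, Eb, Fm, Gdim. Ab–C–Eb = Ab, Eb–G–Bb = Eb and Bb–Db–F = Bbm are all diatonic. Fb–Ab–Cb doesn't fit — on degree 6 Ab major would have Fm (vi). Fb is the degree-6 chord of Ab minor, so it is the borrowed bVI. Db–Fb–Ab is not: scale degree 4 in Ab major carries Db (IV). In Ab minor the chord on that degree is Dbm, so here it functions as iv, borrowed from the parallel minor.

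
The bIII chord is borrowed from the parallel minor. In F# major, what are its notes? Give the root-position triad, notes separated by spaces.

A C# E

bIII is built on the lowered scale degree 3. In F# major degree 3 is A#; lowered it becomes A. In F# minor the chord on A is A–C#–E.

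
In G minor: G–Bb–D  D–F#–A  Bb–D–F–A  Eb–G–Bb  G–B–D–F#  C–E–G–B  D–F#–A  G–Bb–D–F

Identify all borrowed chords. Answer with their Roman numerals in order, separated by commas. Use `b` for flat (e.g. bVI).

Imaj7, IVmaj7

In G minor (with V from harmonic minor) the diatonic chords are Gm, Adim, Bb, Cm, D, Eb, F. G–Bb–D = Gm, D–F#–A = D, Bb–D–F–A = Bbmaj7, Eb–G–Bb = Eb and G–Bb–D–F = Gm7 are all diatonic. G–B–D–F# doesn't fit — on degree 1 G minor would have Gm (i). Gmaj7 is the degree-1 chord of G major, so it is the borrowed Imaj7. C–E–G–B is not: scale degree 4 in G minor carries Cm (iv). In G major the chord on that degree is Cmaj7, so here it functions as IVmaj7, borrowed from the parallel major.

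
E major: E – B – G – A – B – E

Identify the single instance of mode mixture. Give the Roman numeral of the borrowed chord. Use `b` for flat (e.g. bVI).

E major has the diatonic set E, F#m, G#m, A, B, C#m, D#dim. E, B and A all belong to that set. G (G–B–D) is not: scale degree 3 in E major carries G#m (iii). In E minor the chord on that degree is G, so here it functions as bIII, borrowed from the parallel minor.

bIII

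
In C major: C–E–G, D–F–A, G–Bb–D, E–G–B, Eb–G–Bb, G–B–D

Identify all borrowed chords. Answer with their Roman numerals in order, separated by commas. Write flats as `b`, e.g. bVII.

v, bIII

C major has the diatonic set C, Dm, Em, F, G, Am, Bdim. C–E–G = C, D–F–A = Dm, E–G–B = Em and G–B–D = G are all diatonic. G–Bb–D doesn't fit — on degree 5 C major would have G (V). Gm is the degree-5 chord of C minor, so it is the borrowed v. Eb–G–Bb is not: scale degree 3 in C major carries Em (iii). In C minor the chord on that degree is Eb, so here it functions as bIII, borrowed from the parallel minor.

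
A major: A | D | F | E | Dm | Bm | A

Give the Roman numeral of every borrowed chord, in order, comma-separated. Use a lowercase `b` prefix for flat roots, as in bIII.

bVI, iv

A major has the diatonic set A, Bm, C#m, D, E, F#m, G#dim. A, D, E and Bm all belong to that set. But F (F–A–C) is foreign: the diatonic vi on degree 6 is F#m, whereas F comes from A minor. It is labeled bVI. Dm (D–F–A) is not: scale degree 4 in A major carries D (IV). In A minor the chord on that degree is Dm, so here it functions as iv, borrowed from the parallel minor.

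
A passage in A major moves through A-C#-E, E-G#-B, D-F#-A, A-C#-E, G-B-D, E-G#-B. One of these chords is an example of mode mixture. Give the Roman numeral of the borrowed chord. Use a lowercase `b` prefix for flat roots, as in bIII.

A major has the diatonic set A, Bm, C#m, D, E, F#m, G#dim. Of the given chords, A–C#–E = A, E–G#–B = E and D–F#–A = D are diatonic. G–B–D is not: scale degree 7 in A major carries G#dim (vii°). In A minor the chord on that degree is G, so here it functions as bVII, borrowed from the parallel minor.

bVII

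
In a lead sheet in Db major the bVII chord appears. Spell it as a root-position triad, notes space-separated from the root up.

bVII is built on the lowered scale degree 7. In Db major degree 7 is C; lowered it becomes Cb. Stacking thirds in Db minor on Cb gives Cb–Eb–Gb.

Cb Eb Gb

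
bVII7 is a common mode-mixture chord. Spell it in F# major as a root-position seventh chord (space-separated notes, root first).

E G# B D

bVII7 is built on the lowered scale degree 7. In F# major degree 7 is E#; lowered it becomes E. Building the dominant-seventh chord from the parallel minor on E: E–G#–B–D.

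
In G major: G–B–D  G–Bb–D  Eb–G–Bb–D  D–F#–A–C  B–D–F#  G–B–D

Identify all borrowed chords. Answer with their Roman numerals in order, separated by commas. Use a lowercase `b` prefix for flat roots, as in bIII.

G major has the diatonic set G, Am, Bm, C, D, Em, F#dim. Of the given chords, G–B–D = G, D–F#–A–C = D7 and B–D–F# = Bm are diatonic. G–Bb–D is not: scale degree 1 in G major carries G (I). In G minor the chord on that degree is Gm, so here it functions as i, borrowed from the parallel minor. Eb–G–Bb–D doesn't fit — on degree 6 G major would have Em (vi). Ebmaj7 is the degree-6 chord of G minor, so it is the borrowed bVImaj7.

i, bVImaj7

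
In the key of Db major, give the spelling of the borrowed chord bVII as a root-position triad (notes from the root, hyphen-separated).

The root of bVII is the lowered 7th degree: C becomes Cb. In Db minor the chord on Cb is Cb–Eb–Gb.

Cb-Eb-Gb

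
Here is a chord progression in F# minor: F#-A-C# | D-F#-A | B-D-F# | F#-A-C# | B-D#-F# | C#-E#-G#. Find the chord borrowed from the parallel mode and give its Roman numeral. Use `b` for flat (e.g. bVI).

IV

F# minor has the diatonic set F#m, G#dim, A, Bm, C#, D, E (with V from harmonic minor). F#–A–C# = F#m, D–F#–A = D, B–D–F# = Bm and C#–E#–G# = C# all belong to that set. B–D#–F# doesn't fit — on degree 4 F# minor would have Bm (iv). B is the degree-4 chord of F# major, so it is the borrowed IV.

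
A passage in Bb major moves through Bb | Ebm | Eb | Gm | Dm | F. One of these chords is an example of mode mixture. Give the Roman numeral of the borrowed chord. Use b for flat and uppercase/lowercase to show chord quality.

iv

The diatonic triads in Bb major are Bb, Cm, Dm, Eb, F, Gm, Adim. Bb, Eb, Gm, Dm and F all belong to that set. Ebm (Eb–Gb–Bb) doesn't fit — on degree 4 Bb major would have Eb (IV). Ebm is the degree-4 chord of Bb minor, so it is the borrowed iv.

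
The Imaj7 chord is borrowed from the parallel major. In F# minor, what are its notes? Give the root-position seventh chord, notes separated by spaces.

The root, F#, is scale degree 1 — the same note in F# minor and F# major; only the chord quality changes. In F# major the chord on F# is F#–A#–C#–E#.

F# A# C# E#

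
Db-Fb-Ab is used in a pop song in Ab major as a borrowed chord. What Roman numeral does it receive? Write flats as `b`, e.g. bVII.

The root Db is the diatonic 4th degree of Ab major; the borrowing shows in the chord quality. The diatonic chord on degree 4 would be Db (IV), but Db–Fb–Ab is the minor chord from Ab minor. As a borrowed chord it is labeled iv.

iv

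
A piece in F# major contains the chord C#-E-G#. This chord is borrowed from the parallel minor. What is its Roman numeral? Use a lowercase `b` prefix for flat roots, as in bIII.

v

The root C# is the diatonic 5th degree of F# major; the borrowing shows in the chord quality. C#–E–G# is a minor chord — the form found in F# minor, not the diatonic V (C#). Borrowed into F# major it is written v.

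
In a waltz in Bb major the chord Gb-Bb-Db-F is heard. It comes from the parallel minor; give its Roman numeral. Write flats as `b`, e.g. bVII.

bVImaj7

In Bb major scale degree 6 is G; Gb is its lowered form, from Bb minor. Gb–Bb–Db–F is a major-seventh chord — the form found in Bb minor, not the diatonic vi (Gm). Borrowed into Bb major it is written bVImaj7.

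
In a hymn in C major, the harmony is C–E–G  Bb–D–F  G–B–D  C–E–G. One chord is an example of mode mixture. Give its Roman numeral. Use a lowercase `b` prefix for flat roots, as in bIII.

bVII

In C major the diatonic chords are C, Dm, Em, F, G, Am, Bdim. Of the given chords, C–E–G = C and G–B–D = G are diatonic. Bb–D–F is not: scale degree 7 in C major carries Bdim (vii°). In C minor the chord on that degree is Bb, so here it functions as bVII, borrowed from the parallel minor.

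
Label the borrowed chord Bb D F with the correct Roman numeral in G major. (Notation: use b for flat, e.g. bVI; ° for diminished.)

bIII

Bb is the lowered form of scale degree 3 in G major (the diatonic degree 3 is B). The diatonic chord on degree 3 would be Bm (iii), but Bb–D–F is the major chord from G minor. As a borrowed chord it is labeled bIII.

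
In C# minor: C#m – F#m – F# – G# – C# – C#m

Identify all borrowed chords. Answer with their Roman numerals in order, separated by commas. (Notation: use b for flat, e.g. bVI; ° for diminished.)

The diatonic triads in C# minor (with V from harmonic minor) are C#m, D#dim, E, F#m, G#, A, B. Of the given chords, C#m, F#m and G# are diatonic. F# (F#–A#–C#) doesn't fit — on degree 4 C# minor would have F#m (iv). F# is the degree-4 chord of C# major, so it is the borrowed IV. C# (C#–E#–G#) doesn't fit — on degree 1 C# minor would have C#m (i). C# is the degree-1 chord of C# major, so it is the borrowed I.

IV, I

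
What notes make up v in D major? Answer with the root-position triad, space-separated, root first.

A C E

v is built on scale degree 5, which is A in both D major and its parallel. Building the minor chord from the parallel minor on A: A–C–E.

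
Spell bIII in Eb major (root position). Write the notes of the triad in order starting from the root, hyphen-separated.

Gb-Bb-Db

bIII is built on the lowered scale degree 3. In Eb major degree 3 is G; lowered it becomes Gb. Stacking thirds in Eb minor on Gb gives Gb–Bb–Db.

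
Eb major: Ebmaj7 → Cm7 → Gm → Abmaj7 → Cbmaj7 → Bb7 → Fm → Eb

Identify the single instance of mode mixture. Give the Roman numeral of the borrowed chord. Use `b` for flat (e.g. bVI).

Eb major has the diatonic set Eb, Fm, Gm, Ab, Bb, Cm, Ddim. Of the given chords, Ebmaj7, Cm7, Gm, Abmaj7, Bb7, Fm and Eb are diatonic. Cbmaj7 (Cb–Eb–Gb–Bb) is not: scale degree 6 in Eb major carries Cm (vi). In Eb minor the chord on that degree is Cbmaj7, so here it functions as bVImaj7, borrowed from the parallel minor.

bVImaj7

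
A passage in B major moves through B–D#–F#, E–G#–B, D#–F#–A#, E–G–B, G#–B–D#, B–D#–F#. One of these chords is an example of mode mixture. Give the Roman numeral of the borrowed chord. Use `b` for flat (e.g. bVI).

iv

The diatonic triads in B major are B, C#m, D#m, E, F#, G#m, A#dim. B–D#–F# = B, E–G#–B = E, D#–F#–A# = D#m and G#–B–D# = G#m all belong to that set. E–G–B doesn't fit — on degree 4 B major would have E (IV). Em is the degree-4 chord of B minor, so it is the borrowed iv.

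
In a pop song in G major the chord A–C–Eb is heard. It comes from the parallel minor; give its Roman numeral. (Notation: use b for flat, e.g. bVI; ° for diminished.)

A is scale degree 2 in G major. The diatonic chord on degree 2 would be Am (ii), but A–C–Eb is the diminished chord from G minor. As a borrowed chord it is labeled ii°.

ii°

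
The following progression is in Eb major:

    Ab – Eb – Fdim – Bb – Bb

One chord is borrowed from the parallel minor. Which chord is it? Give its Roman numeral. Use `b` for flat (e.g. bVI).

ii°

Eb major has the diatonic set Eb, Fm, Gm, Ab, Bb, Cm, Ddim. Of the given chords, Ab, Eb and Bb are diatonic. Fdim (F–Ab–Cb) is not: scale degree 2 in Eb major carries Fm (ii). In Eb minor the chord on that degree is Fdim, so here it functions as ii°, borrowed from the parallel minor.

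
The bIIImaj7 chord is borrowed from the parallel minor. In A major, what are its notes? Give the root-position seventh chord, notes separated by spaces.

Scale degree 3 in A major is C#. bIIImaj7 uses the lowered form, C, taken from A minor. Building the major-seventh chord from the parallel minor on C: C–E–G–B.

C E G B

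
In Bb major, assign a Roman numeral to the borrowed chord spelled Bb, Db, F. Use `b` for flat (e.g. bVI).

The root Bb is the diatonic 1st degree of Bb major; the borrowing shows in the chord quality. The diatonic chord on degree 1 would be Bb (I), but Bb–Db–F is the minor chord from Bb minor. As a borrowed chord it is labeled i.

i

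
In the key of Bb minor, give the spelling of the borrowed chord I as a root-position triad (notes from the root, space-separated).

Bb D F

I is built on scale degree 1, which is Bb in both Bb minor and its parallel. Stacking thirds in Bb major on Bb gives Bb–D–F.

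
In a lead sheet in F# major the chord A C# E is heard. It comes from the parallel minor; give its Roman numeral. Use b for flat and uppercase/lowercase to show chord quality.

bIII

The root A is the lowered 3rd scale degree — diatonically F# major has A# there. A–C#–E is a major chord — the form found in F# minor, not the diatonic iii (A#m). Borrowed into F# major it is written bIII.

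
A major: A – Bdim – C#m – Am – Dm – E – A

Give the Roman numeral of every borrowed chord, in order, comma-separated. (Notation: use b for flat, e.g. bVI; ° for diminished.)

ii°, i, iv

A major has the diatonic set A, Bm, C#m, D, E, F#m, G#dim. A, C#m and E all belong to that set. Bdim (B–D–F) doesn't fit — on degree 2 A major would have Bm (ii). Bdim is the degree-2 chord of A minor, so it is the borrowed ii°. Am (A–C–E) is not: scale degree 1 in A major carries A (I). In A minor the chord on that degree is Am, so here it functions as i, borrowed from the parallel minor. Dm (D–F–A) doesn't fit — on degree 4 A major would have D (IV). Dm is the degree-4 chord of A minor, so it is the borrowed iv.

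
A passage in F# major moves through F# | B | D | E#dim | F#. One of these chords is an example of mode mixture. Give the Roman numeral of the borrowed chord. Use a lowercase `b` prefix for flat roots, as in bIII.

bVI

The diatonic triads in F# major are F#, G#m, A#m, B, C#, D#m, E#dim. Of the given chords, F#, B and E#dim are diatonic. But D (D–F#–A) is foreign: the diatonic vi on degree 6 is D#m, whereas D comes from F# minor. It is labeled bVI.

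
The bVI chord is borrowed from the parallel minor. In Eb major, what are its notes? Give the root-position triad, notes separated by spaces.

The root of bVI is the lowered 6th degree: C becomes Cb. In Eb minor the chord on Cb is Cb–Eb–Gb.

Cb Eb Gb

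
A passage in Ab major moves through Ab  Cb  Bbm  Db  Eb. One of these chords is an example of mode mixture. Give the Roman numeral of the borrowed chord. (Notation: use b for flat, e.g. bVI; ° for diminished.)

bIII

In Ab major the diatonic chords are Ab, Bbm, Cm, Db, Eb, Fm, Gdim. Ab, Bbm, Db and Eb all belong to that set. Cb (Cb–Eb–Gb) is not: scale degree 3 in Ab major carries Cm (iii). In Ab minor the chord on that degree is Cb, so here it functions as bIII, borrowed from the parallel minor.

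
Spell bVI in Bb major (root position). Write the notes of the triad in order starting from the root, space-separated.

Gb Bb Db

The root of bVI is the lowered 6th degree: G becomes Gb. Building the major chord from the parallel minor on Gb: Gb–Bb–Db.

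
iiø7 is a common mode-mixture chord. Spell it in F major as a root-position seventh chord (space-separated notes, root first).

iiø7 is built on scale degree 2, which is G in both F major and its parallel. Stacking thirds in F minor on G gives G–Bb–Db–F.

G Bb Db F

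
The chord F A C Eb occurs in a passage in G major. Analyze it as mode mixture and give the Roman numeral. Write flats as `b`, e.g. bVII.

bVII7

The root F is the lowered 7th scale degree — diatonically G major has F# there. Diatonically G major has F#dim (vii°) on that degree; F–A–C–Eb is instead the dominant-seventh chord native to G minor, so it takes the label bVII7.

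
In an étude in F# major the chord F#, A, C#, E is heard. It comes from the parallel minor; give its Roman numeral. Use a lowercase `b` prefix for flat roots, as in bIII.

F# is scale degree 1 in F# major. The diatonic chord on degree 1 would be F# (I), but F#–A–C#–E is the minor-seventh chord from F# minor. As a borrowed chord it is labeled i7.

i7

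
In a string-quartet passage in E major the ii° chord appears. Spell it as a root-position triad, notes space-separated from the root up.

The root, F#, is scale degree 2 — the same note in E major and E minor; only the chord quality changes. In E minor the chord on F# is F#–A–C.

F# A C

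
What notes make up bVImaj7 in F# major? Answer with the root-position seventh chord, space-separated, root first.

D F# A C#

bVImaj7 is built on the lowered scale degree 6. In F# major degree 6 is D#; lowered it becomes D. Stacking thirds in F# minor on D gives D–F#–A–C#.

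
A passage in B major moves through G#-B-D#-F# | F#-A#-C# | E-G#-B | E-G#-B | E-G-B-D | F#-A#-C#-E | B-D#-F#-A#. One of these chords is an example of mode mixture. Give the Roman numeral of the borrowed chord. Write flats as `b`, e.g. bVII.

iv7

In B major the diatonic chords are B, C#m, D#m, E, F#, G#m, A#dim. G#–B–D#–F# = G#m7, F#–A#–C# = F#, E–G#–B = E, F#–A#–C#–E = F#7 and B–D#–F#–A# = Bmaj7 all belong to that set. But E–G–B–D is foreign: the diatonic IV on degree 4 is E, whereas Em7 comes from B minor. It is labeled iv7.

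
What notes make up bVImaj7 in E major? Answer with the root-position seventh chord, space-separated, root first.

The root of bVImaj7 is the lowered 6th degree: C# becomes C. Stacking thirds in E minor on C gives C–E–G–B.

C E G B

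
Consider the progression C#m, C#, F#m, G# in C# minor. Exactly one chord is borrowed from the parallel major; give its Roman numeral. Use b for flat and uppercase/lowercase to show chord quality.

The diatonic triads in C# minor (with V from harmonic minor) are C#m, D#dim, E, F#m, G#, A, B. C#m, F#m and G# all belong to that set. But C# (C#–E#–G#) is foreign: the diatonic i on degree 1 is C#m, whereas C# comes from C# major. It is labeled I.

I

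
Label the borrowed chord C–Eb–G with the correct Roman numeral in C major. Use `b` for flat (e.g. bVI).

C is scale degree 1 in C major. Diatonically C major has C (I) on that degree; C–Eb–G is instead the minor chord native to C minor, so it takes the label i.

i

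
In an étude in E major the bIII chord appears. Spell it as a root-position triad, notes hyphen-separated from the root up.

bIII is built on the lowered scale degree 3. In E major degree 3 is G#; lowered it becomes G. Building the major chord from the parallel minor on G: G–B–D.

G-B-D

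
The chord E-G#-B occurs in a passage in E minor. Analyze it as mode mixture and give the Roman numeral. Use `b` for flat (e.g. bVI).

E is scale degree 1 in E minor. E–G#–B is a major chord — the form found in E major, not the diatonic i (Em). Borrowed into E minor it is written I.

I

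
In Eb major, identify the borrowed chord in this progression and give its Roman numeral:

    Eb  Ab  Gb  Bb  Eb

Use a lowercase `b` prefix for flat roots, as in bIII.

The diatonic triads in Eb major are Eb, Fm, Gm, Ab, Bb, Cm, Ddim. Of the given chords, Eb, Ab and Bb are diatonic. Gb (Gb–Bb–Db) is not: scale degree 3 in Eb major carries Gm (iii). In Eb minor the chord on that degree is Gb, so here it functions as bIII, borrowed from the parallel minor.

bIII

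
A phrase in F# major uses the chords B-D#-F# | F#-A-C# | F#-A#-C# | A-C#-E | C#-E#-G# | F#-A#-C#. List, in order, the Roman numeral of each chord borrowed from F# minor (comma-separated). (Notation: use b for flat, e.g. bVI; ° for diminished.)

i, bIII

In F# major the diatonic chords are F#, G#m, A#m, B, C#, D#m, E#dim. B–D#–F# = B, F#–A#–C# = F# and C#–E#–G# = C# all belong to that set. F#–A–C# doesn't fit — on degree 1 F# major would have F# (I). F#m is the degree-1 chord of F# minor, so it is the borrowed i. A–C#–E is not: scale degree 3 in F# major carries A#m (iii). In F# minor the chord on that degree is A, so here it functions as bIII, borrowed from the parallel minor.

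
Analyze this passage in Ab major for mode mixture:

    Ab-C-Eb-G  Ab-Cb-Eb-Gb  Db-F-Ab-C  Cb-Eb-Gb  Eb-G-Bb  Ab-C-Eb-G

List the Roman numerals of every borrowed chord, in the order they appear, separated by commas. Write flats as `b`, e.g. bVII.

Ab major has the diatonic set Ab, Bbm, Cm, Db, Eb, Fm, Gdim. Ab–C–Eb–G = Abmaj7, Db–F–Ab–C = Dbmaj7 and Eb–G–Bb = Eb all belong to that set. Ab–Cb–Eb–Gb doesn't fit — on degree 1 Ab major would have Ab (I). Abm7 is the degree-1 chord of Ab minor, so it is the borrowed i7. Cb–Eb–Gb doesn't fit — on degree 3 Ab major would have Cm (iii). Cb is the degree-3 chord of Ab minor, so it is the borrowed bIII.

i7, bIII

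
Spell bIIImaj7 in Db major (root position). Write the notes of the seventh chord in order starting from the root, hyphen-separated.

Fb-Ab-Cb-Eb

The root of bIIImaj7 is the lowered 3rd degree: F becomes Fb. Stacking thirds in Db minor on Fb gives Fb–Ab–Cb–Eb.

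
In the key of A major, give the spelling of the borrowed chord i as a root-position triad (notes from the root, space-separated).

A C E

i is built on scale degree 1, which is A in both A major and its parallel. Building the minor chord from the parallel minor on A: A–C–E.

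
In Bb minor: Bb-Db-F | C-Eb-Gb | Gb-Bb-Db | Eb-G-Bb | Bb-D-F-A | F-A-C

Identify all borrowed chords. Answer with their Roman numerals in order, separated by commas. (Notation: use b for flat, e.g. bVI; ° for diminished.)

In Bb minor (with V from harmonic minor) the diatonic chords are Bbm, Cdim, Db, Ebm, F, Gb, Ab. Bb–Db–F = Bbm, C–Eb–Gb = Cdim, Gb–Bb–Db = Gb and F–A–C = F all belong to that set. Eb–G–Bb is not: scale degree 4 in Bb minor carries Ebm (iv). In Bb major the chord on that degree is Eb, so here it functions as IV, borrowed from the parallel major. Bb–D–F–A doesn't fit — on degree 1 Bb minor would have Bbm (i). Bbmaj7 is the degree-1 chord of Bb major, so it is the borrowed Imaj7.

IV, Imaj7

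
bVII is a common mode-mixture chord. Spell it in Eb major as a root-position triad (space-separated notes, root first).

Db F Ab

Scale degree 7 in Eb major is D. bVII uses the lowered form, Db, taken from Eb minor. In Eb minor the chord on Db is Db–F–Ab.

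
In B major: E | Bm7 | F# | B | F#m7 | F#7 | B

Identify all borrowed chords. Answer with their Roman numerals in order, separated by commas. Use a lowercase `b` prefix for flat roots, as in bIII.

i7, v7

B major has the diatonic set B, C#m, D#m, E, F#, G#m, A#dim. Of the given chords, E, F#, B and F#7 are diatonic. But Bm7 (B–D–F#–A) is foreign: the diatonic I on degree 1 is B, whereas Bm7 comes from B minor. It is labeled i7. F#m7 (F#–A–C#–E) is not: scale degree 5 in B major carries F# (V). In B minor the chord on that degree is F#m7, so here it functions as v7, borrowed from the parallel minor.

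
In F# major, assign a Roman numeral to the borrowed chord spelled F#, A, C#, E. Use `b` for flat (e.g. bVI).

i7

The root F# is the diatonic 1st degree of F# major; the borrowing shows in the chord quality. F#–A–C#–E is a minor-seventh chord — the form found in F# minor, not the diatonic I (F#). Borrowed into F# major it is written i7.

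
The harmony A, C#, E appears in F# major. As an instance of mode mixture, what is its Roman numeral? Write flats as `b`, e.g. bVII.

bIII

The root A is the lowered 3rd scale degree — diatonically F# major has A# there. Diatonically F# major has A#m (iii) on that degree; A–C#–E is instead the major chord native to F# minor, so it takes the label bIII.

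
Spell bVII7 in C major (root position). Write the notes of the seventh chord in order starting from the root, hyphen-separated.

bVII7 is built on the lowered scale degree 7. In C major degree 7 is B; lowered it becomes Bb. Building the dominant-seventh chord from the parallel minor on Bb: Bb–D–F–Ab.

Bb-D-F-Ab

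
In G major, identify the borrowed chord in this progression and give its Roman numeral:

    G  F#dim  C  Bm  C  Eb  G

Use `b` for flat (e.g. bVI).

The diatonic triads in G major are G, Am, Bm, C, D, Em, F#dim. Of the given chords, G, F#dim, C and Bm are diatonic. Eb (Eb–G–Bb) doesn't fit — on degree 6 G major would have Em (vi). Eb is the degree-6 chord of G minor, so it is the borrowed bVI.

bVI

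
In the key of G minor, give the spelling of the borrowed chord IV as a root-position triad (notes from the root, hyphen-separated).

The root, C, is scale degree 4 — the same note in G minor and G major; only the chord quality changes. In G major the chord on C is C–E–G.

C-E-G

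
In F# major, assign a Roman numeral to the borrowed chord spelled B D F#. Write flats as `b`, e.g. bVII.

B is scale degree 4 in F# major. The diatonic chord on degree 4 would be B (IV), but B–D–F# is the minor chord from F# minor. As a borrowed chord it is labeled iv.

iv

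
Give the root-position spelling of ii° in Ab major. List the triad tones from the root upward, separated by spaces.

ii° is built on scale degree 2, which is Bb in both Ab major and its parallel. In Ab minor the chord on Bb is Bb–Db–Fb.

Bb Db Fb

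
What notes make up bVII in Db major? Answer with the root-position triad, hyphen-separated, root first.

Cb-Eb-Gb

The root of bVII is the lowered 7th degree: C becomes Cb. Building the major chord from the parallel minor on Cb: Cb–Eb–Gb.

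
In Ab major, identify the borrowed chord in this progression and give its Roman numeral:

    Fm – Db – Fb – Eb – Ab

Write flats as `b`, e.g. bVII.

bVI

Ab major has the diatonic set Ab, Bbm, Cm, Db, Eb, Fm, Gdim. Fm, Db, Eb and Ab are all diatonic. Fb (Fb–Ab–Cb) is not: scale degree 6 in Ab major carries Fm (vi). In Ab minor the chord on that degree is Fb, so here it functions as bVI, borrowed from the parallel minor.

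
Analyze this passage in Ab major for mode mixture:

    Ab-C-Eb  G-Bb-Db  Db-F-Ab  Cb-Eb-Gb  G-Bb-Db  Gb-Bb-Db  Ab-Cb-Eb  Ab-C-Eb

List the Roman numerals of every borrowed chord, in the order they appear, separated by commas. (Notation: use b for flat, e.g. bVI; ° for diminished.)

In Ab major the diatonic chords are Ab, Bbm, Cm, Db, Eb, Fm, Gdim. Ab–C–Eb = Ab, G–Bb–Db = Gdim and Db–F–Ab = Db all belong to that set. Cb–Eb–Gb is not: scale degree 3 in Ab major carries Cm (iii). In Ab minor the chord on that degree is Cb, so here it functions as bIII, borrowed from the parallel minor. Gb–Bb–Db is not: scale degree 7 in Ab major carries Gdim (vii°). In Ab minor the chord on that degree is Gb, so here it functions as bVII, borrowed from the parallel minor. Ab–Cb–Eb doesn't fit — on degree 1 Ab major would have Ab (I). Abm is the degree-1 chord of Ab minor, so it is the borrowed i.

bIII, bVII, i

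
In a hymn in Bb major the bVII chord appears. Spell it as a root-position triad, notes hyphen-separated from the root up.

Scale degree 7 in Bb major is A. bVII uses the lowered form, Ab, taken from Bb minor. In Bb minor the chord on Ab is Ab–C–Eb.

Ab-C-Eb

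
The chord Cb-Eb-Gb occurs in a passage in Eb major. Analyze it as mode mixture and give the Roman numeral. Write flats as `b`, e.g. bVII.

The root Cb is the lowered 6th scale degree — diatonically Eb major has C there. Cb–Eb–Gb is a major chord — the form found in Eb minor, not the diatonic vi (Cm). Borrowed into Eb major it is written bVI.

bVI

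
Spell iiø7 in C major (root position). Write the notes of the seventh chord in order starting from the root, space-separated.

The root, D, is scale degree 2 — the same note in C major and C minor; only the chord quality changes. In C minor the chord on D is D–F–Ab–C.

D F Ab C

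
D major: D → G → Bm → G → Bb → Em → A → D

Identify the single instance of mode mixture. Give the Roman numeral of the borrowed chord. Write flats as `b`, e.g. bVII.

D major has the diatonic set D, Em, F#m, G, A, Bm, C#dim. D, G, Bm, Em and A all belong to that set. Bb (Bb–D–F) doesn't fit — on degree 6 D major would have Bm (vi). Bb is the degree-6 chord of D minor, so it is the borrowed bVI.

bVI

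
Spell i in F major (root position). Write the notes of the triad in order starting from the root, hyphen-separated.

F-Ab-C

The root, F, is scale degree 1 — the same note in F major and F minor; only the chord quality changes. Building the minor chord from the parallel minor on F: F–Ab–C.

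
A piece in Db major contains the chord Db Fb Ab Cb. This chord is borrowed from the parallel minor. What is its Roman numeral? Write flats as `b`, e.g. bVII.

The root Db is the diatonic 1st degree of Db major; the borrowing shows in the chord quality. The diatonic chord on degree 1 would be Db (I), but Db–Fb–Ab–Cb is the minor-seventh chord from Db minor. As a borrowed chord it is labeled i7.

i7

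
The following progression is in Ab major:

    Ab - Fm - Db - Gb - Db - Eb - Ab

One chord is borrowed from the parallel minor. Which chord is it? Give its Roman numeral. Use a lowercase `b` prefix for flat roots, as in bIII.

The diatonic triads in Ab major are Ab, Bbm, Cm, Db, Eb, Fm, Gdim. Ab, Fm, Db and Eb all belong to that set. But Gb (Gb–Bb–Db) is foreign: the diatonic vii° on degree 7 is Gdim, whereas Gb comes from Ab minor. It is labeled bVII.

bVII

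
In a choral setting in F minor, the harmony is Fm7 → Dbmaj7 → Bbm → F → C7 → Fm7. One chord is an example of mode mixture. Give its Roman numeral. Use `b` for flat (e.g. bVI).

I

In F minor (with V from harmonic minor) the diatonic chords are Fm, Gdim, Ab, Bbm, C, Db, Eb. Of the given chords, Fm7, Dbmaj7, Bbm and C7 are diatonic. F (F–A–C) doesn't fit — on degree 1 F minor would have Fm (i). F is the degree-1 chord of F major, so it is the borrowed I.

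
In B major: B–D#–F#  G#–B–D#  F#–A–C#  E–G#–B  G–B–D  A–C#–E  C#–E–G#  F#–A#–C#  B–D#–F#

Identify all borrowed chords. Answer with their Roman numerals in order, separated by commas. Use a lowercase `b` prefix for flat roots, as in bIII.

v, bVI, bVII

B major has the diatonic set B, C#m, D#m, E, F#, G#m, A#dim. B–D#–F# = B, G#–B–D# = G#m, E–G#–B = E, C#–E–G# = C#m and F#–A#–C# = F# are all diatonic. But F#–A–C# is foreign: the diatonic V on degree 5 is F#, whereas F#m comes from B minor. It is labeled v. G–B–D is not: scale degree 6 in B major carries G#m (vi). In B minor the chord on that degree is G, so here it functions as bVI, borrowed from the parallel minor. A–C#–E doesn't fit — on degree 7 B major would have A#dim (vii°). A is the degree-7 chord of B minor, so it is the borrowed bVII.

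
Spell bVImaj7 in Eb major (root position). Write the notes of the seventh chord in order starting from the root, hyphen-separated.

bVImaj7 is built on the lowered scale degree 6. In Eb major degree 6 is C; lowered it becomes Cb. Stacking thirds in Eb minor on Cb gives Cb–Eb–Gb–Bb.

Cb-Eb-Gb-Bb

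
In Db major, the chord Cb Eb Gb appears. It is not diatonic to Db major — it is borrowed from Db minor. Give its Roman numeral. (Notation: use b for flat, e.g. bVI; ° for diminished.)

In Db major scale degree 7 is C; Cb is its lowered form, from Db minor. The diatonic chord on degree 7 would be Cdim (vii°), but Cb–Eb–Gb is the major chord from Db minor. As a borrowed chord it is labeled bVII.

bVII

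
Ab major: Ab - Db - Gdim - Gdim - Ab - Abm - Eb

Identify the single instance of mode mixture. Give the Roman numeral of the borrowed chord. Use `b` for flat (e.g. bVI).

In Ab major the diatonic chords are Ab, Bbm, Cm, Db, Eb, Fm, Gdim. Ab, Db, Gdim and Eb all belong to that set. Abm (Ab–Cb–Eb) is not: scale degree 1 in Ab major carries Ab (I). In Ab minor the chord on that degree is Abm, so here it functions as i, borrowed from the parallel minor.

i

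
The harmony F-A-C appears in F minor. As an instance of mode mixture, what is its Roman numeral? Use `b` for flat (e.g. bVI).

F is scale degree 1 in F minor. The diatonic chord on degree 1 would be Fm (i), but F–A–C is the major chord from F major. As a borrowed chord it is labeled I.

I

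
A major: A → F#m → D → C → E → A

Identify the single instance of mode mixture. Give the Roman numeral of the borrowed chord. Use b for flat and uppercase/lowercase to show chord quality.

bIII

A major has the diatonic set A, Bm, C#m, D, E, F#m, G#dim. A, F#m, D and E are all diatonic. C (C–E–G) is not: scale degree 3 in A major carries C#m (iii). In A minor the chord on that degree is C, so here it functions as bIII, borrowed from the parallel minor.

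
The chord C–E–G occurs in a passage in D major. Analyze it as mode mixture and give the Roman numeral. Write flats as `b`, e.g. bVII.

In D major scale degree 7 is C#; C is its lowered form, from D minor. Diatonically D major has C#dim (vii°) on that degree; C–E–G is instead the major chord native to D minor, so it takes the label bVII.

bVII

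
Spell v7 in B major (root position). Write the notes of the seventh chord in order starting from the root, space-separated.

v7 is built on scale degree 5, which is F# in both B major and its parallel. Stacking thirds in B minor on F# gives F#–A–C#–E.

F# A C# E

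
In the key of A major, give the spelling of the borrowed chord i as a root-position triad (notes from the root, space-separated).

i is built on scale degree 1, which is A in both A major and its parallel. In A minor the chord on A is A–C–E.

A C E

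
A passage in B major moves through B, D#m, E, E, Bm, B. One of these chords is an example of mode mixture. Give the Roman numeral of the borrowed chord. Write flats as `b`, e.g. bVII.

B major has the diatonic set B, C#m, D#m, E, F#, G#m, A#dim. B, D#m and E all belong to that set. Bm (B–D–F#) doesn't fit — on degree 1 B major would have B (I). Bm is the degree-1 chord of B minor, so it is the borrowed i.

i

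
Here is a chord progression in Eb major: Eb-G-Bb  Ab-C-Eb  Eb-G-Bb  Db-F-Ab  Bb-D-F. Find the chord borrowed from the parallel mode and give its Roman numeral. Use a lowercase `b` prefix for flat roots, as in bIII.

In Eb major the diatonic chords are Eb, Fm, Gm, Ab, Bb, Cm, Ddim. Of the given chords, Eb–G–Bb = Eb, Ab–C–Eb = Ab and Bb–D–F = Bb are diatonic. Db–F–Ab doesn't fit — on degree 7 Eb major would have Ddim (vii°). Db is the degree-7 chord of Eb minor, so it is the borrowed bVII.

bVII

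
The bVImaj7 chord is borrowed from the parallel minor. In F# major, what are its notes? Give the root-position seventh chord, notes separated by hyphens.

Scale degree 6 in F# major is D#. bVImaj7 uses the lowered form, D, taken from F# minor. In F# minor the chord on D is D–F#–A–C#.

D-F#-A-C#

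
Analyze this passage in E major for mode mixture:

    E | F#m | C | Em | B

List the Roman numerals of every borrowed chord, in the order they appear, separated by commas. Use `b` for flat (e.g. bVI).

bVI, i

The diatonic triads in E major are E, F#m, G#m, A, B, C#m, D#dim. E, F#m and B all belong to that set. C (C–E–G) is not: scale degree 6 in E major carries C#m (vi). In E minor the chord on that degree is C, so here it functions as bVI, borrowed from the parallel minor. Em (E–G–B) is not: scale degree 1 in E major carries E (I). In E minor the chord on that degree is Em, so here it functions as i, borrowed from the parallel minor.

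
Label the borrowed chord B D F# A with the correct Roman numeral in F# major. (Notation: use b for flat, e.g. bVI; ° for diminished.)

iv7

B is scale degree 4 in F# major. Diatonically F# major has B (IV) on that degree; B–D–F#–A is instead the minor-seventh chord native to F# minor, so it takes the label iv7.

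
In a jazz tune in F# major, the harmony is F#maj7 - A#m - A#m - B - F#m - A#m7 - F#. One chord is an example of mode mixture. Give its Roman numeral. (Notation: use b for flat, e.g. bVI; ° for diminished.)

i

The diatonic triads in F# major are F#, G#m, A#m, B, C#, D#m, E#dim. Of the given chords, F#maj7, A#m, B, A#m7 and F# are diatonic. F#m (F#–A–C#) doesn't fit — on degree 1 F# major would have F# (I). F#m is the degree-1 chord of F# minor, so it is the borrowed i.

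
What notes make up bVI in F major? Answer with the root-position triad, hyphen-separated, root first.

Db-F-Ab

Scale degree 6 in F major is D. bVI uses the lowered form, Db, taken from F minor. In F minor the chord on Db is Db–F–Ab.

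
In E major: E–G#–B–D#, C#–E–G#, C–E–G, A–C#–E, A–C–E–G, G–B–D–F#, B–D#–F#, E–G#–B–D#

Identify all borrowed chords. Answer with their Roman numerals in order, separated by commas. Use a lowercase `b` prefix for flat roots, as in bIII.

bVI, iv7, bIIImaj7

E major has the diatonic set E, F#m, G#m, A, B, C#m, D#dim. E–G#–B–D# = Emaj7, C#–E–G# = C#m, A–C#–E = A and B–D#–F# = B all belong to that set. But C–E–G is foreign: the diatonic vi on degree 6 is C#m, whereas C comes from E minor. It is labeled bVI. A–C–E–G doesn't fit — on degree 4 E major would have A (IV). Am7 is the degree-4 chord of E minor, so it is the borrowed iv7. G–B–D–F# doesn't fit — on degree 3 E major would have G#m (iii). Gmaj7 is the degree-3 chord of E minor, so it is the borrowed bIIImaj7.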